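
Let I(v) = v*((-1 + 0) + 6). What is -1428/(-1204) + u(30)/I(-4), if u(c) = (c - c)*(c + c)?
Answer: 51/43 ≈ 1.1860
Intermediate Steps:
u(c) = 0 (u(c) = 0*(2*c) = 0)
I(v) = 5*v (I(v) = v*(-1 + 6) = v*5 = 5*v)
-1428/(-1204) + u(30)/I(-4) = -1428/(-1204) + 0/((5*(-4))) = -1428*(-1/1204) + 0/(-20) = 51/43 + 0*(-1/20) = 51/43 + 0 = 51/43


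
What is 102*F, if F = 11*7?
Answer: 7854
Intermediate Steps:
F = 77
102*F = 102*77 = 7854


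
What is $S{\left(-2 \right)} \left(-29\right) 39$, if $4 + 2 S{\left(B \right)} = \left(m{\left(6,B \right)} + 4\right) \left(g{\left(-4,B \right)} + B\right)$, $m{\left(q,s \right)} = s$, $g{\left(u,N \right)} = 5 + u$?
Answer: $3393$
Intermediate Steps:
$S{\left(B \right)} = -2 + \frac{\left(1 + B\right) \left(4 + B\right)}{2}$ ($S{\left(B \right)} = -2 + \frac{\left(B + 4\right) \left(\left(5 - 4\right) + B\right)}{2} = -2 + \frac{\left(4 + B\right) \left(1 + B\right)}{2} = -2 + \frac{\left(1 + B\right) \left(4 + B\right)}{2}$)
$S{\left(-2 \right)} \left(-29\right) 39 = \frac{1}{2} \left(-2\right) \left(5 - 2\right) \left(-29\right) 39 = \frac{1}{2} \left(-2\right) 3 \left(-29\right) 39 = \left(-3\right) \left(-29\right) 39 = 87 \cdot 39 = 3393$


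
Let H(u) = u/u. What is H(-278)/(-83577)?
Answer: -1/83577 ≈ -1.1965e-5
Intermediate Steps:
H(u) = 1
H(-278)/(-83577) = 1/(-83577) = 1*(-1/83577) = -1/83577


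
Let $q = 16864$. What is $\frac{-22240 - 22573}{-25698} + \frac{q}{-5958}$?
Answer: $- \frac{27729203}{25518114} \approx -1.0866$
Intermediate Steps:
$\frac{-22240 - 22573}{-25698} + \frac{q}{-5958} = \frac{-22240 - 22573}{-25698} + \frac{16864}{-5958} = \left(-22240 - 22573\right) \left(- \frac{1}{25698}\right) + 16864 \left(- \frac{1}{5958}\right) = \left(-44813\right) \left(- \frac{1}{25698}\right) - \frac{8432}{2979} = \frac{44813}{25698} - \frac{8432}{2979} = - \frac{27729203}{25518114}$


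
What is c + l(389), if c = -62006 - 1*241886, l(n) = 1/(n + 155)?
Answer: -165317247/544 ≈ -3.0389e+5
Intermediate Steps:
l(n) = 1/(155 + n)
c = -303892 (c = -62006 - 241886 = -303892)
c + l(389) = -303892 + 1/(155 + 389) = -303892 + 1/544 = -165317247/544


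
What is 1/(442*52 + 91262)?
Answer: 1/114246 ≈ 8.7530e-6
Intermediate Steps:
1/(442*52 + 91262) = 1/(22984 + 91262) = 1/114246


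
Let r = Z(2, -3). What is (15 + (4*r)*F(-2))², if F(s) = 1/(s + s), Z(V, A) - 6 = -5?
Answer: 196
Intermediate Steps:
Z(V, A) = 1 (Z(V, A) = 6 - 5 = 1)
r = 1
F(s) = 1/(2*s)
(15 + (4*r)*F(-2))² = (15 + (4*1)*((½)/(-2)))² = (15 + 4*((½)*(-½)))² = (15 + 4*(-¼))² = (15 - 1)² = 14² = 196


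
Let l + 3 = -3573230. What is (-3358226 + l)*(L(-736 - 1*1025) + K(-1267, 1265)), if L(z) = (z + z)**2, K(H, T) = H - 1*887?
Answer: -85966241899470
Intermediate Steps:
K(H, T) = -887 + H (K(H, T) = H - 887 = -887 + H)
l = -3573233 (l = -3 - 3573230 = -3573233)
L(z) = 4*z**2 (L(z) = (2*z)**2 = 4*z**2)
(-3358226 + l)*(L(-736 - 1*1025) + K(-1267, 1265)) = (-3358226 - 3573233)*(4*(-736 - 1*1025)**2 + (-887 - 1267)) = -6931459*(4*(-736 - 1025)**2 - 2154) = -6931459*(4*(-1761)**2 - 2154) = -6931459*(4*3101121 - 2154) = -6931459*(12404484 - 2154) = -6931459*12402330 = -85966241899470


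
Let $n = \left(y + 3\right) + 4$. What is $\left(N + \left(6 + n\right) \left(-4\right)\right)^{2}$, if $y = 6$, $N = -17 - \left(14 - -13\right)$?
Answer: $14400$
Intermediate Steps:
$N = -44$ ($N = -17 - \left(14 + 13\right) = -17 - 27 = -44$)
$n = 13$ ($n = \left(6 + 3\right) + 4 = 9 + 4 = 13$)
$\left(N + \left(6 + n\right) \left(-4\right)\right)^{2} = \left(-44 + \left(6 + 13\right) \left(-4\right)\right)^{2} = \left(-44 + 19 \left(-4\right)\right)^{2} = \left(-44 - 76\right)^{2} = \left(-120\right)^{2} = 14400$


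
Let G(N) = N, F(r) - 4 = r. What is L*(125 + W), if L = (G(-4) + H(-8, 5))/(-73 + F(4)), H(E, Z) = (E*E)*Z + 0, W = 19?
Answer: -45504/65 ≈ -700.06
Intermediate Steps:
F(r) = 4 + r
H(E, Z) = Z*E² (H(E, Z) = E²*Z + 0 = Z*E² + 0 = Z*E²)
L = -316/65 (L = (-4 + 5*(-8)²)/(-73 + (4 + 4)) = (-4 + 5*64)/(-73 + 8) = (-4 + 320)/(-65) = 316*(-1/65) = -316/65 ≈ -4.8615)
L*(125 + W) = -316*(125 + 19)/65 = -316/65*144 = -45504/65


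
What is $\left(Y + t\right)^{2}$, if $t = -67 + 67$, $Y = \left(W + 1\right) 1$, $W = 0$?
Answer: $1$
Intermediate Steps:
$Y = 1$ ($Y = \left(0 + 1\right) 1 = 1 \cdot 1 = 1$)
$t = 0$
$\left(Y + t\right)^{2} = \left(1 + 0\right)^{2} = 1^{2} = 1$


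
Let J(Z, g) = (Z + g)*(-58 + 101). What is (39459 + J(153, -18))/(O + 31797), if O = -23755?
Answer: 22632/4021 ≈ 5.6284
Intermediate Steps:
J(Z, g) = 43*Z + 43*g (J(Z, g) = (Z + g)*43 = 43*Z + 43*g)
(39459 + J(153, -18))/(O + 31797) = (39459 + (43*153 + 43*(-18)))/(-23755 + 31797) = (39459 + (6579 - 774))/8042 = (39459 + 5805)*(1/8042) = 45264*(1/8042) = 22632/4021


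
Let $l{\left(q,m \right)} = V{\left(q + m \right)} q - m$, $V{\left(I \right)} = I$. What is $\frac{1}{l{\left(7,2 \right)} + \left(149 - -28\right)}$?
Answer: $\frac{1}{238} \approx 0.0042017$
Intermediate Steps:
$l{\left(q,m \right)} = - m + q \left(m + q\right)$ ($l{\left(q,m \right)} = \left(q + m\right) q - m = \left(m + q\right) q - m = q \left(m + q\right) - m = - m + q \left(m + q\right)$)
$\frac{1}{l{\left(7,2 \right)} + \left(149 - -28\right)} = \frac{1}{\left(\left(-1\right) 2 + 7 \left(2 + 7\right)\right) + \left(149 - -28\right)} = \frac{1}{\left(-2 + 7 \cdot 9\right) + \left(149 + 28\right)} = \frac{1}{\left(-2 + 63\right) + 177} = \frac{1}{61 + 177} = \frac{1}{238}$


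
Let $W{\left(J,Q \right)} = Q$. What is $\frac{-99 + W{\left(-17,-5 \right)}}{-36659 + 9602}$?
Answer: $\frac{104}{27057} \approx 0.0038437$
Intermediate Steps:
$\frac{-99 + W{\left(-17,-5 \right)}}{-36659 + 9602} = \frac{-99 - 5}{-36659 + 9602} = - \frac{104}{-27057} = \left(-104\right) \left(- \frac{1}{27057}\right) = \frac{104}{27057}$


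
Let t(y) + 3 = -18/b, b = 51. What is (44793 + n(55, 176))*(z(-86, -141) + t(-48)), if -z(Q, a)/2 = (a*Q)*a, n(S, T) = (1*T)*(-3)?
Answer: 2573212404555/17 ≈ 1.5137e+11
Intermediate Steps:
n(S, T) = -3*T (n(S, T) = T*(-3) = -3*T)
t(y) = -57/17 (t(y) = -3 - 18/51 = -3 - 18*1/51 = -3 - 6/17 = -57/17)
z(Q, a) = -2*Q*a**2 (z(Q, a) = -2*a*Q*a = -2*Q*a*a = -2*Q*a**2)
(44793 + n(55, 176))*(z(-86, -141) + t(-48)) = (44793 - 3*176)*(-2*(-86)*(-141)**2 - 57/17) = (44793 - 528)*(-2*(-86)*19881 - 57/17) = 44265*(3419532 - 57/17) = 44265*(58131987/17) = 2573212404555/17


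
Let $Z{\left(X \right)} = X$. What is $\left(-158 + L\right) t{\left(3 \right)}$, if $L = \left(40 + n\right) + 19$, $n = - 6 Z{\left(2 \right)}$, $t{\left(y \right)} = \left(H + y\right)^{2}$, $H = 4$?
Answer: $-5439$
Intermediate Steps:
$t{\left(y \right)} = \left(4 + y\right)^{2}$
$n = -12$ ($n = \left(-6\right) 2 = -12$)
$L = 47$ ($L = \left(40 - 12\right) + 19 = 28 + 19 = 47$)
$\left(-158 + L\right) t{\left(3 \right)} = \left(-158 + 47\right) \left(4 + 3\right)^{2} = - 111 \cdot 7^{2} = \left(-111\right) 49 = -5439$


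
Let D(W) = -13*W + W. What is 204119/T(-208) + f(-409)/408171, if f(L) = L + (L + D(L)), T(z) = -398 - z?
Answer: -83314679249/77552490 ≈ -1074.3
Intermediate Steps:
D(W) = -12*W
f(L) = -10*L (f(L) = L + (L - 12*L) = L - 11*L = -10*L)
204119/T(-208) + f(-409)/408171 = 204119/(-398 - 1*(-208)) - 10*(-409)/408171 = 204119/(-398 + 208) + 4090*(1/408171) = 204119/(-190) + 4090/408171 = 204119*(-1/190) + 4090/408171 = -204119/190 + 4090/408171 = -83314679249/77552490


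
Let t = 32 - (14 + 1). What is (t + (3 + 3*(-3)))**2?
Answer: 121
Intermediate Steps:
t = 17 (t = 32 - 1*15 = 32 - 15 = 17)
(t + (3 + 3*(-3)))**2 = (17 + (3 + 3*(-3)))**2 = (17 + (3 - 9))**2 = (17 - 6)**2 = 11**2 = 121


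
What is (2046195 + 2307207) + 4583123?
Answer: 8936525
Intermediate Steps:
(2046195 + 2307207) + 4583123 = 4353402 + 4583123 = 8936525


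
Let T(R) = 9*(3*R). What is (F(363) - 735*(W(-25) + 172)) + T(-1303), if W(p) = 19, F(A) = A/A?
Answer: -175565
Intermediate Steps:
F(A) = 1
T(R) = 27*R
(F(363) - 735*(W(-25) + 172)) + T(-1303) = (1 - 735*(19 + 172)) + 27*(-1303) = (1 - 735*191) - 35181 = (1 - 140385) - 35181 = -140384 - 35181 = -175565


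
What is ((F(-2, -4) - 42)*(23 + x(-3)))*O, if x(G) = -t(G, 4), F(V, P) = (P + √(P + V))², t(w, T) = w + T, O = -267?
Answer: 187968 + 46992*I*√6 ≈ 1.8797e+5 + 1.1511e+5*I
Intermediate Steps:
t(w, T) = T + w
x(G) = -4 - G (x(G) = -(4 + G) = -4 - G)
((F(-2, -4) - 42)*(23 + x(-3)))*O = (((-4 + √(-4 - 2))² - 42)*(23 + (-4 - 1*(-3))))*(-267) = (((-4 + √(-6))² - 42)*(23 + (-4 + 3)))*(-267) = (((-4 + I*√6)² - 42)*(23 - 1))*(-267) = ((-42 + (-4 + I*√6)²)*22)*(-267) = (-924 + 22*(-4 + I*√6)²)*(-267) = 246708 - 5874*(-4 + I*√6)²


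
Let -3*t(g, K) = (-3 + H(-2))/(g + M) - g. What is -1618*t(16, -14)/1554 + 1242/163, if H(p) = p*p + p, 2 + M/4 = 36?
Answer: 39741031/19250952 ≈ 2.0644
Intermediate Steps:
M = 136 (M = -8 + 4*36 = -8 + 144 = 136)
H(p) = p + p² (H(p) = p² + p = p + p²)
t(g, K) = g/3 + 1/(3*(136 + g)) (t(g, K) = -((-3 - 2*(1 - 2))/(g + 136) - g)/3 = -((-3 - 2*(-1))/(136 + g) - g)/3 = -((-3 + 2)/(136 + g) - g)/3 = -(-1/(136 + g) - g)/3 = -(-g - 1/(136 + g))/3 = g/3 + 1/(3*(136 + g)))
-1618*t(16, -14)/1554 + 1242/163 = -1618*(1 + 16² + 136*16)/(4662*(136 + 16)) + 1242/163 = -1618/(1554/(((⅓)*(1 + 256 + 2176)/152))) + 1242*(1/163) = -1618/(1554/(((⅓)*(1/152)*2433))) + 1242/163 = -1618/(1554/(811/152)) + 1242/163 = -1618/(1554*(152/811)) + 1242/163 = -1618/236208/811 + 1242/163 = -1618*811/236208 + 1242/163 = -656099/118104 + 1242/163 = 39741031/19250952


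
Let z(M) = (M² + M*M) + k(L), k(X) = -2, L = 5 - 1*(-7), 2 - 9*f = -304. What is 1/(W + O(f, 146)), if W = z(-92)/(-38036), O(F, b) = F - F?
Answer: -19018/8463 ≈ -2.2472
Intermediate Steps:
f = 34 (f = 2/9 - ⅑*(-304) = 2/9 + 304/9 = 34)
O(F, b) = 0
L = 12 (L = 5 + 7 = 12)
z(M) = -2 + 2*M² (z(M) = (M² + M*M) - 2 = (M² + M²) - 2 = 2*M² - 2 = -2 + 2*M²)
W = -8463/19018 (W = (-2 + 2*(-92)²)/(-38036) = (-2 + 2*8464)*(-1/38036) = (-2 + 16928)*(-1/38036) = 16926*(-1/38036) = -8463/19018 ≈ -0.44500)
1/(W + O(f, 146)) = 1/(-8463/19018 + 0) = 1/(-8463/19018) = -19018/8463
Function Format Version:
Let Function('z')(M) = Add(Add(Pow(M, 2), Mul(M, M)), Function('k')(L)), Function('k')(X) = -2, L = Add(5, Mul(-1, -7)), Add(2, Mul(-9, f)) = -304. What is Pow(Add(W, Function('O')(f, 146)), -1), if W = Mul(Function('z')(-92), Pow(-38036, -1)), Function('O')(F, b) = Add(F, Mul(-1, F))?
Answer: Rational(-19018, 8463) ≈ -2.2472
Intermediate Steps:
f = 34 (f = Add(Rational(2, 9), Mul(Rational(-1, 9), -304)) = Add(Rational(2, 9), Rational(304, 9)) = 34)
Function('O')(F, b) = 0
L = 12 (L = Add(5, 7) = 12)
Function('z')(M) = Add(-2, Mul(2, Pow(M, 2))) (Function('z')(M) = Add(Add(Pow(M, 2), Mul(M, M)), -2) = Add(Add(Pow(M, 2), Pow(M, 2)), -2) = Add(Mul(2, Pow(M, 2)), -2) = Add(-2, Mul(2, Pow(M, 2))))
W = Rational(-8463, 19018) (W = Mul(Add(-2, Mul(2, Pow(-92, 2))), Pow(-38036, -1)) = Mul(Add(-2, Mul(2, 8464)), Rational(-1, 38036)) = Mul(Add(-2, 16928), Rational(-1, 38036)) = Mul(16926, Rational(-1, 38036)) = Rational(-8463, 19018) ≈ -0.44500)
Pow(Add(W, Function('O')(f, 146)), -1) = Pow(Add(Rational(-8463, 19018), 0), -1) = Pow(Rational(-8463, 19018), -1) = Rational(-19018, 8463)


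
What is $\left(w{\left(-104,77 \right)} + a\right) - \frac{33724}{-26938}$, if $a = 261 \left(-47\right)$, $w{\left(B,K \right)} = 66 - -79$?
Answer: $- \frac{163254356}{13469} \approx -12121.0$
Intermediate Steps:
$w{\left(B,K \right)} = 145$ ($w{\left(B,K \right)} = 66 + 79 = 145$)
$a = -12267$
$\left(w{\left(-104,77 \right)} + a\right) - \frac{33724}{-26938} = \left(145 - 12267\right) - \frac{33724}{-26938} = -12122 - - \frac{16862}{13469} = -12122 + \frac{16862}{13469} = - \frac{163254356}{13469}$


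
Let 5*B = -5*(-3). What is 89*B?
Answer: 267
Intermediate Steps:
B = 3 (B = (-5*(-3))/5 = (⅕)*15 = 3)
89*B = 89*3 = 267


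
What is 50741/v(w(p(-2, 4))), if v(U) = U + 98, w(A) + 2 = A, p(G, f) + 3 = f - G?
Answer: 50741/99 ≈ 512.54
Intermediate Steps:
p(G, f) = -3 + f - G (p(G, f) = -3 + (f - G) = -3 + f - G)
w(A) = -2 + A
v(U) = 98 + U
50741/v(w(p(-2, 4))) = 50741/(98 + (-2 + (-3 + 4 - 1*(-2)))) = 50741/(98 + (-2 + (-3 + 4 + 2))) = 50741/(98 + (-2 + 3)) = 50741/(98 + 1) = 50741/99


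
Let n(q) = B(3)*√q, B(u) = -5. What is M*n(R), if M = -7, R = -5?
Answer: 35*I*√5 ≈ 78.262*I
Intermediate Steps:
n(q) = -5*√q
M*n(R) = -(-35)*√(-5) = -(-35)*I*√5 = 35*I*√5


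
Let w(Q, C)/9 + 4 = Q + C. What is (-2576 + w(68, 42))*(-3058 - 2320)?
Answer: 8723116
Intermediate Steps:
w(Q, C) = -36 + 9*C + 9*Q (w(Q, C) = -36 + 9*(Q + C) = -36 + 9*(C + Q) = -36 + (9*C + 9*Q) = -36 + 9*C + 9*Q)
(-2576 + w(68, 42))*(-3058 - 2320) = (-2576 + (-36 + 9*42 + 9*68))*(-3058 - 2320) = (-2576 + (-36 + 378 + 612))*(-5378) = (-2576 + 954)*(-5378) = -1622*(-5378) = 8723116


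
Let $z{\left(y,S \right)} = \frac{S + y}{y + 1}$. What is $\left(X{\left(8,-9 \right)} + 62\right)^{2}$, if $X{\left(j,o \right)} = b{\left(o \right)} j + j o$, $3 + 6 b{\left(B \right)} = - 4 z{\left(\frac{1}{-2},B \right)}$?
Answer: $\frac{68644}{9} \approx 7627.1$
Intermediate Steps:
$z{\left(y,S \right)} = \frac{S + y}{1 + y}$
$b{\left(B \right)} = \frac{1}{6} - \frac{4 B}{3}$ ($b{\left(B \right)} = - \frac{1}{2} + \frac{\left(-4\right) \frac{B + \frac{1}{-2}}{1 + \frac{1}{-2}}}{6} = - \frac{1}{2} + \frac{\left(-4\right) \frac{B - \frac{1}{2}}{1 - \frac{1}{2}}}{6} = - \frac{1}{2} + \frac{\left(-4\right) \frac{1}{\frac{1}{2}} \left(- \frac{1}{2} + B\right)}{6} = - \frac{1}{2} + \frac{\left(-4\right) 2 \left(- \frac{1}{2} + B\right)}{6} = - \frac{1}{2} + \frac{\left(-4\right) \left(-1 + 2 B\right)}{6} = - \frac{1}{2} + \frac{4 - 8 B}{6} = - \frac{1}{2} - \left(- \frac{2}{3} + \frac{4 B}{3}\right) = \frac{1}{6} - \frac{4 B}{3}$)
$X{\left(j,o \right)} = j o + j \left(\frac{1}{6} - \frac{4 o}{3}\right)$ ($X{\left(j,o \right)} = \left(\frac{1}{6} - \frac{4 o}{3}\right) j + j o = j \left(\frac{1}{6} - \frac{4 o}{3}\right) + j o = j o + j \left(\frac{1}{6} - \frac{4 o}{3}\right)$)
$\left(X{\left(8,-9 \right)} + 62\right)^{2} = \left(\frac{1}{6} \cdot 8 \left(1 - -18\right) + 62\right)^{2} = \left(\frac{1}{6} \cdot 8 \left(1 + 18\right) + 62\right)^{2} = \left(\frac{1}{6} \cdot 8 \cdot 19 + 62\right)^{2} = \left(\frac{76}{3} + 62\right)^{2} = \left(\frac{262}{3}\right)^{2} = \frac{68644}{9}$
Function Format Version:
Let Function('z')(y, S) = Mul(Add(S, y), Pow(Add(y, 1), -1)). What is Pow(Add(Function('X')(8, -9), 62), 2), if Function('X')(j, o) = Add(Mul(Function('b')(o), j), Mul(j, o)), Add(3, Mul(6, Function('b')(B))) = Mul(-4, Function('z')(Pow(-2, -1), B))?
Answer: Rational(68644, 9) ≈ 7627.1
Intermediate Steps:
Function('z')(y, S) = Mul(Pow(Add(1, y), -1), Add(S, y)) (Function('z')(y, S) = Mul(Add(S, y), Pow(Add(1, y), -1)) = Mul(Pow(Add(1, y), -1), Add(S, y)))
Function('b')(B) = Add(Rational(1, 6), Mul(Rational(-4, 3), B)) (Function('b')(B) = Add(Rational(-1, 2), Mul(Rational(1, 6), Mul(-4, Mul(Pow(Add(1, Pow(-2, -1)), -1), Add(B, Pow(-2, -1)))))) = Add(Rational(-1, 2), Mul(Rational(1, 6), Mul(-4, Mul(Pow(Add(1, Rational(-1, 2)), -1), Add(B, Rational(-1, 2)))))) = Add(Rational(-1, 2), Mul(Rational(1, 6), Mul(-4, Mul(Pow(Rational(1, 2), -1), Add(Rational(-1, 2), B))))) = Add(Rational(-1, 2), Mul(Rational(1, 6), Mul(-4, Mul(2, Add(Rational(-1, 2), B))))) = Add(Rational(-1, 2), Mul(Rational(1, 6), Mul(-4, Add(-1, Mul(2, B))))) = Add(Rational(-1, 2), Mul(Rational(1, 6), Add(4, Mul(-8, B)))) = Add(Rational(-1, 2), Add(Rational(2, 3), Mul(Rational(-4, 3), B))) = Add(Rational(1, 6), Mul(Rational(-4, 3), B)))
Function('X')(j, o) = Add(Mul(j, o), Mul(j, Add(Rational(1, 6), Mul(Rational(-4, 3), o)))) (Function('X')(j, o) = Add(Mul(Add(Rational(1, 6), Mul(Rational(-4, 3), o)), j), Mul(j, o)) = Add(Mul(j, Add(Rational(1, 6), Mul(Rational(-4, 3), o))), Mul(j, o)) = Add(Mul(j, o), Mul(j, Add(Rational(1, 6), Mul(Rational(-4, 3), o)))))
Pow(Add(Function('X')(8, -9), 62), 2) = Pow(Add(Mul(Rational(1, 6), 8, Add(1, Mul(-2, -9))), 62), 2) = Pow(Add(Mul(Rational(1, 6), 8, Add(1, 18)), 62), 2) = Pow(Add(Mul(Rational(1, 6), 8, 19), 62), 2) = Pow(Add(Rational(76, 3), 62), 2) = Pow(Rational(262, 3), 2) = Rational(68644, 9)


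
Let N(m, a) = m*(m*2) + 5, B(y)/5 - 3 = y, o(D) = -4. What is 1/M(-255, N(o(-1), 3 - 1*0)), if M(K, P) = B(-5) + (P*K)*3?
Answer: -1/28315 ≈ -3.5317e-5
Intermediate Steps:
B(y) = 15 + 5*y
N(m, a) = 5 + 2*m² (N(m, a) = m*(2*m) + 5 = 2*m² + 5 = 5 + 2*m²)
M(K, P) = -10 + 3*K*P (M(K, P) = (15 + 5*(-5)) + (P*K)*3 = (15 - 25) + (K*P)*3 = -10 + 3*K*P)
1/M(-255, N(o(-1), 3 - 1*0)) = 1/(-10 + 3*(-255)*(5 + 2*(-4)²)) = 1/(-10 + 3*(-255)*(5 + 2*16)) = 1/(-10 + 3*(-255)*(5 + 32)) = 1/(-10 + 3*(-255)*37) = 1/(-10 - 28305) = 1/(-28315) = -1/28315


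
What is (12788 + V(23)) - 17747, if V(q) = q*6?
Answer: -4821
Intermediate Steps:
V(q) = 6*q
(12788 + V(23)) - 17747 = (12788 + 6*23) - 17747 = (12788 + 138) - 17747 = 12926 - 17747 = -4821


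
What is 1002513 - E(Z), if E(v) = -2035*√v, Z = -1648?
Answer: 1002513 + 8140*I*√103 ≈ 1.0025e+6 + 82612.0*I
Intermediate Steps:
1002513 - E(Z) = 1002513 - (-2035)*√(-1648) = 1002513 - (-2035)*4*I*√103 = 1002513 - (-8140)*I*√103 = 1002513 + 8140*I*√103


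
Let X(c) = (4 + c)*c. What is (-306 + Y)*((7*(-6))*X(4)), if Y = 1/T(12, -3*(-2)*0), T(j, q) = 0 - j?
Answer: 411376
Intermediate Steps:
T(j, q) = -j
X(c) = c*(4 + c)
Y = -1/12 (Y = 1/(-1*12) = 1/(-12) = -1/12 ≈ -0.083333)
(-306 + Y)*((7*(-6))*X(4)) = (-306 - 1/12)*((7*(-6))*(4*(4 + 4))) = -(-25711)*4*8/2 = -(-25711)*32/2 = -3673/12*(-1344) = 411376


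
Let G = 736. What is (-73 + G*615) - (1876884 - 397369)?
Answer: -1026948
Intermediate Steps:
(-73 + G*615) - (1876884 - 397369) = (-73 + 736*615) - (1876884 - 397369) = (-73 + 452640) - 1*1479515 = 452567 - 1479515 = -1026948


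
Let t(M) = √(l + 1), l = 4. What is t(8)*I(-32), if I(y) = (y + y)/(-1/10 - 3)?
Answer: 640*√5/31 ≈ 46.164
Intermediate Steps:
t(M) = √5 (t(M) = √(4 + 1) = √5)
I(y) = -20*y/31 (I(y) = (2*y)/(-1*⅒ - 3) = (2*y)/(-⅒ - 3) = (2*y)/(-31/10) = (2*y)*(-10/31) = -20*y/31)
t(8)*I(-32) = √5*(-20/31*(-32)) = √5*(640/31) = 640*√5/31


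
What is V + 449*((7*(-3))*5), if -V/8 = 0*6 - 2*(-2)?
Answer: -47177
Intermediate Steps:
V = -32 (V = -8*(0*6 - 2*(-2)) = -8*(0 + 4) = -8*4 = -32)
V + 449*((7*(-3))*5) = -32 + 449*((7*(-3))*5) = -32 + 449*(-21*5) = -32 + 449*(-105) = -32 - 47145 = -47177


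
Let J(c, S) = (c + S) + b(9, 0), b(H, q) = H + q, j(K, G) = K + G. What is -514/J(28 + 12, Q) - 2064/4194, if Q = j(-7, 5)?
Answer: -375454/32853 ≈ -11.428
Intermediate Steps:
j(K, G) = G + K
Q = -2 (Q = 5 - 7 = -2)
J(c, S) = 9 + S + c (J(c, S) = (c + S) + (9 + 0) = (S + c) + 9 = 9 + S + c)
-514/J(28 + 12, Q) - 2064/4194 = -514/(9 - 2 + (28 + 12)) - 2064/4194 = -514/(9 - 2 + 40) - 2064*1/4194 = -514/47 - 344/699 = -375454/32853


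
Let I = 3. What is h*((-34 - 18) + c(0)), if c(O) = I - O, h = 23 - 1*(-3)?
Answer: -1274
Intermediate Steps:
h = 26 (h = 23 + 3 = 26)
c(O) = 3 - O
h*((-34 - 18) + c(0)) = 26*((-34 - 18) + (3 - 1*0)) = 26*(-52 + (3 + 0)) = 26*(-52 + 3) = 26*(-49) = -1274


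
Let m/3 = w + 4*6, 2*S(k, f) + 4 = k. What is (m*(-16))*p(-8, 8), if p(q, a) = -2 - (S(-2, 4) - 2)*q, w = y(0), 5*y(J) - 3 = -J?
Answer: 247968/5 ≈ 49594.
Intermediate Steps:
y(J) = 3/5 - J/5 (y(J) = 3/5 + (-J)/5 = 3/5 - J/5)
S(k, f) = -2 + k/2
w = 3/5 (w = 3/5 - 1/5*0 = 3/5 + 0 = 3/5 ≈ 0.60000)
m = 369/5 (m = 3*(3/5 + 4*6) = 3*(3/5 + 24) = 3*(123/5) = 369/5 ≈ 73.800)
p(q, a) = -2 + 5*q (p(q, a) = -2 - ((-2 + (1/2)*(-2)) - 2)*q = -2 - ((-2 - 1) - 2)*q = -2 - (-3 - 2)*q = -2 - (-5)*q = -2 + 5*q)
(m*(-16))*p(-8, 8) = ((369/5)*(-16))*(-2 + 5*(-8)) = -5904*(-2 - 40)/5 = -5904/5*(-42) = 247968/5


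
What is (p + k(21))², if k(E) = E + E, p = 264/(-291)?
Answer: 15888196/9409 ≈ 1688.6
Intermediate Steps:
p = -88/97 (p = 264*(-1/291) = -88/97 ≈ -0.90722)
k(E) = 2*E
(p + k(21))² = (-88/97 + 2*21)² = (-88/97 + 42)² = (3986/97)² = 15888196/9409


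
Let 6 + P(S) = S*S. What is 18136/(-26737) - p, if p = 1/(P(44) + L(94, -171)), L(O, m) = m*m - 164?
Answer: -562369689/829034159 ≈ -0.67834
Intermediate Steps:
P(S) = -6 + S**2 (P(S) = -6 + S*S = -6 + S**2)
L(O, m) = -164 + m**2 (L(O, m) = m**2 - 164 = -164 + m**2)
p = 1/31007 (p = 1/((-6 + 44**2) + (-164 + (-171)**2)) = 1/((-6 + 1936) + (-164 + 29241)) = 1/(1930 + 29077) = 1/31007 ≈ 3.2251e-5)
18136/(-26737) - p = 18136/(-26737) - 1*1/31007 = 18136*(-1/26737) - 1/31007 = -18136/26737 - 1/31007 = -562369689/829034159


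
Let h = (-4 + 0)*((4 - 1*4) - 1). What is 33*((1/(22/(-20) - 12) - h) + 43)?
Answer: 168267/131 ≈ 1284.5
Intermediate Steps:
h = 4 (h = -4*((4 - 4) - 1) = -4*(0 - 1) = -4*(-1) = 4)
33*((1/(22/(-20) - 12) - h) + 43) = 33*((1/(22/(-20) - 12) - 1*4) + 43) = 33*((1/(22*(-1/20) - 12) - 4) + 43) = 33*((1/(-11/10 - 12) - 4) + 43) = 33*((1/(-131/10) - 4) + 43) = 33*((-10/131 - 4) + 43) = 33*(-534/131 + 43) = 33*(5099/131) = 168267/131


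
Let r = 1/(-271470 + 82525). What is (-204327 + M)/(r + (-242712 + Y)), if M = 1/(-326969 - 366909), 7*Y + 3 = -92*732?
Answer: 26788246119667115/33082062126924308 ≈ 0.80975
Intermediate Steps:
r = -1/188945 (r = 1/(-188945) = -1/188945 ≈ -5.2925e-6)
Y = -9621 (Y = -3/7 + (-92*732)/7 = -3/7 + (⅐)*(-67344) = -3/7 - 67344/7 = -9621)
M = -1/693878 (M = 1/(-693878) = -1/693878 ≈ -1.4412e-6)
(-204327 + M)/(r + (-242712 + Y)) = (-204327 - 1/693878)/(-1/188945 + (-242712 - 9621)) = -141778010107/(693878*(-1/188945 - 252333)) = -141778010107/(693878*(-47677058686/188945)) = -141778010107/693878*(-188945/47677058686) = 26788246119667115/33082062126924308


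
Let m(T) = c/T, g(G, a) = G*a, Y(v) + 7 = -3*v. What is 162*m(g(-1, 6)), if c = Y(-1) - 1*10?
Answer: 378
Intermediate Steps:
Y(v) = -7 - 3*v
c = -14 (c = (-7 - 3*(-1)) - 1*10 = (-7 + 3) - 10 = -4 - 10 = -14)
m(T) = -14/T
162*m(g(-1, 6)) = 162*(-14/((-1*6))) = 162*(-14/(-6)) = 162*(-14*(-⅙)) = 162*(7/3) = 378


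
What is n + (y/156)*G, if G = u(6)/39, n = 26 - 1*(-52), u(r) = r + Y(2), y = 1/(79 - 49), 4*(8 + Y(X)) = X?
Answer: 9491039/121680 ≈ 78.000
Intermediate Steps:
Y(X) = -8 + X/4
y = 1/30 ≈ 0.033333
u(r) = -15/2 + r (u(r) = r + (-8 + (¼)*2) = r + (-8 + ½) = r - 15/2 = -15/2 + r)
n = 78 (n = 26 + 52 = 78)
G = -1/26 (G = (-15/2 + 6)/39 = -3/2*1/39 = -1/26 ≈ -0.038462)
n + (y/156)*G = 78 + ((1/30)/156)*(-1/26) = 78 + ((1/30)*(1/156))*(-1/26) = 78 + (1/4680)*(-1/26) = 78 - 1/121680 = 9491039/121680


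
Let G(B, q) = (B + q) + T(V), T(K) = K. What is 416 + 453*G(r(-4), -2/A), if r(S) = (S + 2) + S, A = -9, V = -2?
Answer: -9322/3 ≈ -3107.3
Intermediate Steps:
r(S) = 2 + 2*S (r(S) = (2 + S) + S = 2 + 2*S)
G(B, q) = -2 + B + q (G(B, q) = (B + q) - 2 = -2 + B + q)
416 + 453*G(r(-4), -2/A) = 416 + 453*(-2 + (2 + 2*(-4)) - 2/(-9)) = 416 + 453*(-2 + (2 - 8) - 2*(-⅑)) = 416 + 453*(-2 - 6 + 2/9) = 416 + 453*(-70/9) = 416 - 10570/3 = -9322/3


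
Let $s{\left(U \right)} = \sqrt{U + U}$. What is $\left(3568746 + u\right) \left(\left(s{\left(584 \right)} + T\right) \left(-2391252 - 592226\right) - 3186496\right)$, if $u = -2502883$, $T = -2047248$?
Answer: $6510201865546227424 - 12719915246056 \sqrt{73} \approx 6.5101 \cdot 10^{18}$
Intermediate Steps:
$s{\left(U \right)} = \sqrt{2} \sqrt{U}$ ($s{\left(U \right)} = \sqrt{2 U} = \sqrt{2} \sqrt{U}$)
$\left(3568746 + u\right) \left(\left(s{\left(584 \right)} + T\right) \left(-2391252 - 592226\right) - 3186496\right) = \left(3568746 - 2502883\right) \left(\left(\sqrt{2} \sqrt{584} - 2047248\right) \left(-2391252 - 592226\right) - 3186496\right) = 1065863 \left(\left(\sqrt{2} \cdot 2 \sqrt{146} - 2047248\right) \left(-2983478\right) - 3186496\right) = 1065863 \left(\left(4 \sqrt{73} - 2047248\right) \left(-2983478\right) - 3186496\right) = 1065863 \left(\left(-2047248 + 4 \sqrt{73}\right) \left(-2983478\right) - 3186496\right) = 1065863 \left(\left(6107919368544 - 11933912 \sqrt{73}\right) - 3186496\right) = 1065863 \left(6107916182048 - 11933912 \sqrt{73}\right) = 6510201865546227424 - 12719915246056 \sqrt{73}$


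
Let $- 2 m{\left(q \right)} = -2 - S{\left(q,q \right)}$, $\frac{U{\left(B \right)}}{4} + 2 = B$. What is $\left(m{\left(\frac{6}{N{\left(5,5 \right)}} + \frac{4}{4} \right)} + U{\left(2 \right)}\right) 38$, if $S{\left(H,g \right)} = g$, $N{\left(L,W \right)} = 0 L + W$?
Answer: $\frac{399}{5} \approx 79.8$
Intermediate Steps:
$N{\left(L,W \right)} = W$ ($N{\left(L,W \right)} = 0 + W = W$)
$U{\left(B \right)} = -8 + 4 B$
$m{\left(q \right)} = 1 + \frac{q}{2}$ ($m{\left(q \right)} = - \frac{-2 - q}{2} = 1 + \frac{q}{2}$)
$\left(m{\left(\frac{6}{N{\left(5,5 \right)}} + \frac{4}{4} \right)} + U{\left(2 \right)}\right) 38 = \left(\left(1 + \frac{\frac{6}{5} + \frac{4}{4}}{2}\right) + \left(-8 + 4 \cdot 2\right)\right) 38 = \left(\left(1 + \frac{6 \cdot \frac{1}{5} + 4 \cdot \frac{1}{4}}{2}\right) + \left(-8 + 8\right)\right) 38 = \left(\left(1 + \frac{\frac{6}{5} + 1}{2}\right) + 0\right) 38 = \left(\left(1 + \frac{1}{2} \cdot \frac{11}{5}\right) + 0\right) 38 = \left(\left(1 + \frac{11}{10}\right) + 0\right) 38 = \left(\frac{21}{10} + 0\right) 38 = \frac{21}{10} \cdot 38 = \frac{399}{5}$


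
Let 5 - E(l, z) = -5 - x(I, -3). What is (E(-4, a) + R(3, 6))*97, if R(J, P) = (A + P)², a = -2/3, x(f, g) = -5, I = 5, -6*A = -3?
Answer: 18333/4 ≈ 4583.3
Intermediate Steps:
A = ½ (A = -⅙*(-3) = ½ ≈ 0.50000)
a = -⅔ (a = -2*⅓ = -⅔ ≈ -0.66667)
R(J, P) = (½ + P)²
E(l, z) = 5 (E(l, z) = 5 - (-5 - 1*(-5)) = 5 - (-5 + 5) = 5 - 1*0 = 5 + 0 = 5)
(E(-4, a) + R(3, 6))*97 = (5 + (1 + 2*6)²/4)*97 = (5 + (1 + 12)²/4)*97 = (5 + (¼)*13²)*97 = (5 + (¼)*169)*97 = (5 + 169/4)*97 = (189/4)*97 = 18333/4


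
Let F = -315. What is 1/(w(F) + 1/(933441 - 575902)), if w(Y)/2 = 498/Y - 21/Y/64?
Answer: -8172320/25823049 ≈ -0.31647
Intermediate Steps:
w(Y) = 31851/(32*Y) (w(Y) = 2*(498/Y - 21/Y/64) = 2*(498/Y - 21/Y*(1/64)) = 2*(498/Y - 21/(64*Y)) = 2*(31851/(64*Y)) = 31851/(32*Y))
1/(w(F) + 1/(933441 - 575902)) = 1/((31851/32)/(-315) + 1/(933441 - 575902)) = 1/((31851/32)*(-1/315) + 1/357539) = 1/(-3539/1120 + 1/357539) = 1/(-25823049/8172320) = -8172320/25823049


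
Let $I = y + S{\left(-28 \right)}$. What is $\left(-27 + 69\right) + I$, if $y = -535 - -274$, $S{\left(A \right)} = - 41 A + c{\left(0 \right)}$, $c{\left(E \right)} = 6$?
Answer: $935$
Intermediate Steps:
$S{\left(A \right)} = 6 - 41 A$ ($S{\left(A \right)} = - 41 A + 6 = 6 - 41 A$)
$y = -261$ ($y = -535 + 274 = -261$)
$I = 893$ ($I = -261 + \left(6 - -1148\right) = -261 + \left(6 + 1148\right) = -261 + 1154 = 893$)
$\left(-27 + 69\right) + I = \left(-27 + 69\right) + 893 = 42 + 893 = 935$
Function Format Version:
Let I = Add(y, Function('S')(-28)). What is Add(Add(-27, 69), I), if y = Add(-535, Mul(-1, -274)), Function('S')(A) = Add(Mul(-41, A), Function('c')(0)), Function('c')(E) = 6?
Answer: 935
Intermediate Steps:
Function('S')(A) = Add(6, Mul(-41, A)) (Function('S')(A) = Add(Mul(-41, A), 6) = Add(6, Mul(-41, A)))
y = -261 (y = Add(-535, 274) = -261)
I = 893 (I = Add(-261, Add(6, Mul(-41, -28))) = Add(-261, Add(6, 1148)) = Add(-261, 1154) = 893)
Add(Add(-27, 69), I) = Add(Add(-27, 69), 893) = Add(42, 893) = 935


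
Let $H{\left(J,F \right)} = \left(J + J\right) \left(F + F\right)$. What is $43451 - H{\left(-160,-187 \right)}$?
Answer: $-76229$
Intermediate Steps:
$H{\left(J,F \right)} = 4 F J$ ($H{\left(J,F \right)} = 2 J 2 F = 4 F J$)
$43451 - H{\left(-160,-187 \right)} = 43451 - 4 \left(-187\right) \left(-160\right) = 43451 - 119680 = -76229$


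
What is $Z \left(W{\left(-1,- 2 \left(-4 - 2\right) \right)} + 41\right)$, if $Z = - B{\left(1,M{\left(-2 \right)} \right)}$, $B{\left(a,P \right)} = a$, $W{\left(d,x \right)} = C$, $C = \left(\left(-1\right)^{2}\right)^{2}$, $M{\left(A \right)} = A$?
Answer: $-42$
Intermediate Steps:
$C = 1$ ($C = 1^{2} = 1$)
$W{\left(d,x \right)} = 1$
$Z = -1$ ($Z = \left(-1\right) 1 = -1$)
$Z \left(W{\left(-1,- 2 \left(-4 - 2\right) \right)} + 41\right) = - (1 + 41) = \left(-1\right) 42 = -42$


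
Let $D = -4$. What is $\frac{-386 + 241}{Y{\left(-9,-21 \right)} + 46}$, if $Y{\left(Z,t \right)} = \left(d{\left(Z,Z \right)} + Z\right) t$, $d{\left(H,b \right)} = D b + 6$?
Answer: $\frac{145}{647} \approx 0.22411$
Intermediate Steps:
$d{\left(H,b \right)} = 6 - 4 b$ ($d{\left(H,b \right)} = - 4 b + 6 = 6 - 4 b$)
$Y{\left(Z,t \right)} = t \left(6 - 3 Z\right)$ ($Y{\left(Z,t \right)} = \left(\left(6 - 4 Z\right) + Z\right) t = \left(6 - 3 Z\right) t = t \left(6 - 3 Z\right)$)
$\frac{-386 + 241}{Y{\left(-9,-21 \right)} + 46} = \frac{-386 + 241}{3 \left(-21\right) \left(2 - -9\right) + 46} = - \frac{145}{3 \left(-21\right) \left(2 + 9\right) + 46} = - \frac{145}{3 \left(-21\right) 11 + 46} = - \frac{145}{-693 + 46} = - \frac{145}{-647} = \left(-145\right) \left(- \frac{1}{647}\right) = \frac{145}{647}$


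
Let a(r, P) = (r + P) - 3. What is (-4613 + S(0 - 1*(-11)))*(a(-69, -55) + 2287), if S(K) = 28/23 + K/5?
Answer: -229004064/23 ≈ -9.9567e+6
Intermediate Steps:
a(r, P) = -3 + P + r (a(r, P) = (P + r) - 3 = -3 + P + r)
S(K) = 28/23 + K/5 (S(K) = 28*(1/23) + K*(⅕) = 28/23 + K/5)
(-4613 + S(0 - 1*(-11)))*(a(-69, -55) + 2287) = (-4613 + (28/23 + (0 - 1*(-11))/5))*((-3 - 55 - 69) + 2287) = (-4613 + (28/23 + (0 + 11)/5))*(-127 + 2287) = (-4613 + (28/23 + (⅕)*11))*2160 = (-4613 + (28/23 + 11/5))*2160 = (-4613 + 393/115)*2160 = -530102/115*2160 = -229004064/23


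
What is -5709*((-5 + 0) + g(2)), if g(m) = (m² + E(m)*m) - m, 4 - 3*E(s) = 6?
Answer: 24739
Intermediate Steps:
E(s) = -⅔ (E(s) = 4/3 - ⅓*6 = 4/3 - 2 = -⅔)
g(m) = m² - 5*m/3 (g(m) = (m² - 2*m/3) - m = m² - 5*m/3)
-5709*((-5 + 0) + g(2)) = -5709*((-5 + 0) + (⅓)*2*(-5 + 3*2)) = -5709*(-5 + (⅓)*2*(-5 + 6)) = -5709*(-5 + (⅓)*2*1) = -5709*(-5 + ⅔) = -5709*(-13/3) = 24739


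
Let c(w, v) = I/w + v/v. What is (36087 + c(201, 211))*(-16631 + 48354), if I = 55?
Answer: 230110489189/201 ≈ 1.1448e+9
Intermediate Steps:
c(w, v) = 1 + 55/w (c(w, v) = 55/w + v/v = 55/w + 1 = 1 + 55/w)
(36087 + c(201, 211))*(-16631 + 48354) = (36087 + (55 + 201)/201)*(-16631 + 48354) = (36087 + (1/201)*256)*31723 = (36087 + 256/201)*31723 = (7253743/201)*31723 = 230110489189/201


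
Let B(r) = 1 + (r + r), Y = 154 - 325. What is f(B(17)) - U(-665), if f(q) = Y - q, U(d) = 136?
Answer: -342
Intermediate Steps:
Y = -171
B(r) = 1 + 2*r
f(q) = -171 - q
f(B(17)) - U(-665) = (-171 - (1 + 2*17)) - 1*136 = (-171 - (1 + 34)) - 136 = (-171 - 1*35) - 136 = (-171 - 35) - 136 = -206 - 136 = -342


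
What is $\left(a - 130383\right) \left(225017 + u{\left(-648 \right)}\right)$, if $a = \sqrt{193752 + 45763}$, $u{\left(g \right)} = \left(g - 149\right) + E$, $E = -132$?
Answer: $-29217265704 + 224088 \sqrt{239515} \approx -2.9108 \cdot 10^{10}$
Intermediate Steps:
$u{\left(g \right)} = -281 + g$ ($u{\left(g \right)} = \left(g - 149\right) - 132 = \left(-149 + g\right) - 132 = -281 + g$)
$a = \sqrt{239515} \approx 489.4$
$\left(a - 130383\right) \left(225017 + u{\left(-648 \right)}\right) = \left(\sqrt{239515} - 130383\right) \left(225017 - 929\right) = \left(-130383 + \sqrt{239515}\right) \left(225017 - 929\right) = \left(-130383 + \sqrt{239515}\right) 224088 = -29217265704 + 224088 \sqrt{239515}$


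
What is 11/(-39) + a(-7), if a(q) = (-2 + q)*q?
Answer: 2446/39 ≈ 62.718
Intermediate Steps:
a(q) = q*(-2 + q)
11/(-39) + a(-7) = 11/(-39) - 7*(-2 - 7) = 11*(-1/39) - 7*(-9) = -11/39 + 63 = 2446/39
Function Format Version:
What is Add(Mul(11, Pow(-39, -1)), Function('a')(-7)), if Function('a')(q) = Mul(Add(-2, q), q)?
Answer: Rational(2446, 39) ≈ 62.718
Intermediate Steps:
Function('a')(q) = Mul(q, Add(-2, q))
Add(Mul(11, Pow(-39, -1)), Function('a')(-7)) = Add(Mul(11, Pow(-39, -1)), Mul(-7, Add(-2, -7))) = Add(Mul(11, Rational(-1, 39)), Mul(-7, -9)) = Add(Rational(-11, 39), 63) = Rational(2446, 39)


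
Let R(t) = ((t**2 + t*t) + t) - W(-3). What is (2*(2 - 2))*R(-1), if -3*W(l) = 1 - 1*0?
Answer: 0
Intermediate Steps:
W(l) = -1/3 (W(l) = -(1 - 1*0)/3 = -(1 + 0)/3 = -1/3*1 = -1/3)
R(t) = 1/3 + t + 2*t**2 (R(t) = ((t**2 + t*t) + t) - 1*(-1/3) = ((t**2 + t**2) + t) + 1/3 = (2*t**2 + t) + 1/3 = (t + 2*t**2) + 1/3 = 1/3 + t + 2*t**2)
(2*(2 - 2))*R(-1) = (2*(2 - 2))*(1/3 - 1 + 2*(-1)**2) = (2*0)*(1/3 - 1 + 2*1) = 0*(1/3 - 1 + 2) = 0*(4/3) = 0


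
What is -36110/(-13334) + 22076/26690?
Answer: 314534321/88971115 ≈ 3.5352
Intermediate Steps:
-36110/(-13334) + 22076/26690 = -36110*(-1/13334) + 22076*(1/26690) = 18055/6667 + 11038/13345 = 314534321/88971115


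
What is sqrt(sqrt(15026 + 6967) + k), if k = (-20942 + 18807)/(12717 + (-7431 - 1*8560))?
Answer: sqrt(6989990 + 10719076*sqrt(21993))/3274 ≈ 12.205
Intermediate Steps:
k = 2135/3274 (k = -2135/(12717 + (-7431 - 8560)) = -2135/(12717 - 15991) = -2135/(-3274) = -2135*(-1/3274) = 2135/3274 ≈ 0.65211)
sqrt(sqrt(15026 + 6967) + k) = sqrt(sqrt(15026 + 6967) + 2135/3274) = sqrt(sqrt(21993) + 2135/3274) = sqrt(2135/3274 + sqrt(21993))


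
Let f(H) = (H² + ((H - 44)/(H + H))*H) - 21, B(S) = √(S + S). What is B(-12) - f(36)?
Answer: -1271 + 2*I*√6 ≈ -1271.0 + 4.899*I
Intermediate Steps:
B(S) = √2*√S (B(S) = √(2*S) = √2*√S)
f(H) = -43 + H² + H/2 (f(H) = (H² + ((-44 + H)/((2*H)))*H) - 21 = (H² + ((-44 + H)*(1/(2*H)))*H) - 21 = (H² + ((-44 + H)/(2*H))*H) - 21 = (H² + (-22 + H/2)) - 21 = (-22 + H² + H/2) - 21 = -43 + H² + H/2)
B(-12) - f(36) = √2*√(-12) - (-43 + 36² + (½)*36) = √2*(2*I*√3) - (-43 + 1296 + 18) = 2*I*√6 - 1*1271 = 2*I*√6 - 1271 = -1271 + 2*I*√6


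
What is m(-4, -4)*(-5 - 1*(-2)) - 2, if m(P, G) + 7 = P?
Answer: 31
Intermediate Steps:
m(P, G) = -7 + P
m(-4, -4)*(-5 - 1*(-2)) - 2 = (-7 - 4)*(-5 - 1*(-2)) - 2 = -11*(-5 + 2) - 2 = -11*(-3) - 2 = 33 - 2 = 31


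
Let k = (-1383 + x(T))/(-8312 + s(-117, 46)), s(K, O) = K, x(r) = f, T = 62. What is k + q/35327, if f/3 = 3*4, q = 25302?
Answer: 260856027/297771283 ≈ 0.87603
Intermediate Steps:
f = 36 (f = 3*(3*4) = 3*12 = 36)
x(r) = 36
k = 1347/8429 (k = (-1383 + 36)/(-8312 - 117) = -1347/(-8429) = -1347*(-1/8429) = 1347/8429 ≈ 0.15981)
k + q/35327 = 1347/8429 + 25302/35327 = 260856027/297771283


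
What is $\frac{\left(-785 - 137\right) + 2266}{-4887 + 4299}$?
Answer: $- \frac{16}{7} \approx -2.2857$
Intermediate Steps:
$\frac{\left(-785 - 137\right) + 2266}{-4887 + 4299} = \frac{\left(-785 - 137\right) + 2266}{-588} = \left(-922 + 2266\right) \left(- \frac{1}{588}\right) = 1344 \left(- \frac{1}{588}\right) = - \frac{16}{7}$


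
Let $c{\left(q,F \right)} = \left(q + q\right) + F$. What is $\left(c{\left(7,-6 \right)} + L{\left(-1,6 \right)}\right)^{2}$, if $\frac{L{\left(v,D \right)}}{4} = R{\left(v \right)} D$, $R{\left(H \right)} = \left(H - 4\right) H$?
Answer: $16384$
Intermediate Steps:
$R{\left(H \right)} = H \left(-4 + H\right)$ ($R{\left(H \right)} = \left(-4 + H\right) H = H \left(-4 + H\right)$)
$L{\left(v,D \right)} = 4 D v \left(-4 + v\right)$ ($L{\left(v,D \right)} = 4 v \left(-4 + v\right) D = 4 D v \left(-4 + v\right)$)
$c{\left(q,F \right)} = F + 2 q$ ($c{\left(q,F \right)} = 2 q + F = F + 2 q$)
$\left(c{\left(7,-6 \right)} + L{\left(-1,6 \right)}\right)^{2} = \left(\left(-6 + 2 \cdot 7\right) + 4 \cdot 6 \left(-1\right) \left(-4 - 1\right)\right)^{2} = \left(\left(-6 + 14\right) + 4 \cdot 6 \left(-1\right) \left(-5\right)\right)^{2} = \left(8 + 120\right)^{2} = 128^{2} = 16384$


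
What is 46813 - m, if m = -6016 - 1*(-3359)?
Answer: 49470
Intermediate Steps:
m = -2657 (m = -6016 + 3359 = -2657)
46813 - m = 46813 - 1*(-2657) = 46813 + 2657 = 49470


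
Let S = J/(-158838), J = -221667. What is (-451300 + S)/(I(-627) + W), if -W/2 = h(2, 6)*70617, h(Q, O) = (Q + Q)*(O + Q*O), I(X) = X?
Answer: 7964818637/179477674450 ≈ 0.044378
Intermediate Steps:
S = 73889/52946 (S = -221667/(-158838) = -221667*(-1/158838) = 73889/52946 ≈ 1.3956)
h(Q, O) = 2*Q*(O + O*Q) (h(Q, O) = (2*Q)*(O + O*Q) = 2*Q*(O + O*Q))
W = -10168848 (W = -2*2*6*2*(1 + 2)*70617 = -2*2*6*2*3*70617 = -144*70617 = -2*5084424 = -10168848)
(-451300 + S)/(I(-627) + W) = (-451300 + 73889/52946)/(-627 - 10168848) = -23894455911/52946/(-10169475) = -23894455911/52946*(-1/10169475) = 7964818637/179477674450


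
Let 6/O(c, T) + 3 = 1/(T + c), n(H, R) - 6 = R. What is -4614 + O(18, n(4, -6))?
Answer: -244650/53 ≈ -4616.0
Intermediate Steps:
n(H, R) = 6 + R
O(c, T) = 6/(-3 + 1/(T + c))
-4614 + O(18, n(4, -6)) = -4614 + 6*(-(6 - 6) - 1*18)/(-1 + 3*(6 - 6) + 3*18) = -4614 + 6*(-1*0 - 18)/(-1 + 3*0 + 54) = -4614 + 6*(0 - 18)/(-1 + 0 + 54) = -4614 + 6*(-18)/53 = -4614 + 6*(1/53)*(-18) = -4614 - 108/53 = -244650/53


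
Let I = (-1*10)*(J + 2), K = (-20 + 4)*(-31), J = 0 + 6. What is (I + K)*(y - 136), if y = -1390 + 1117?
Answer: -170144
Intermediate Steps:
J = 6
K = 496 (K = -16*(-31) = 496)
y = -273
I = -80 (I = (-1*10)*(6 + 2) = -10*8 = -80)
(I + K)*(y - 136) = (-80 + 496)*(-273 - 136) = 416*(-409) = -170144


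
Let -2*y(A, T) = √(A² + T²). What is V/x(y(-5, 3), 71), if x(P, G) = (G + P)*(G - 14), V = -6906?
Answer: -326884/191235 - 2302*√34/191235 ≈ -1.7795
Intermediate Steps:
y(A, T) = -√(A² + T²)/2
x(P, G) = (-14 + G)*(G + P) (x(P, G) = (G + P)*(-14 + G) = (-14 + G)*(G + P))
V/x(y(-5, 3), 71) = -6906/(71² - 14*71 - (-7)*√((-5)² + 3²) + 71*(-√((-5)² + 3²)/2)) = -6906/(5041 - 994 - (-7)*√(25 + 9) + 71*(-√(25 + 9)/2)) = -6906/(5041 - 994 - (-7)*√34 + 71*(-√34/2)) = -6906/(5041 - 994 + 7*√34 - 71*√34/2) = -6906/(4047 - 57*√34/2)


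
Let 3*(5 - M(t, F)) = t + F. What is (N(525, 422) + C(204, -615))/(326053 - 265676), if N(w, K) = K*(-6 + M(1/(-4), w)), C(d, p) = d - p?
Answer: -440507/362262 ≈ -1.2160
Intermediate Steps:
M(t, F) = 5 - F/3 - t/3 (M(t, F) = 5 - (t + F)/3 = 5 - (F + t)/3 = 5 + (-F/3 - t/3) = 5 - F/3 - t/3)
N(w, K) = K*(-11/12 - w/3) (N(w, K) = K*(-6 + (5 - w/3 - ⅓/(-4))) = K*(-6 + (5 - w/3 - ⅓*(-¼))) = K*(-6 + (5 - w/3 + 1/12)) = K*(-6 + (61/12 - w/3)) = K*(-11/12 - w/3))
(N(525, 422) + C(204, -615))/(326053 - 265676) = (-1/12*422*(11 + 4*525) + (204 - 1*(-615)))/(326053 - 265676) = (-1/12*422*(11 + 2100) + (204 + 615))/60377 = (-1/12*422*2111 + 819)*(1/60377) = (-445421/6 + 819)*(1/60377) = -440507/6*1/60377 = -440507/362262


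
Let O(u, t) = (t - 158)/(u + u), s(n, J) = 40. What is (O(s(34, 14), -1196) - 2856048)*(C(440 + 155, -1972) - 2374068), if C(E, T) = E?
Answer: 271151719429381/40 ≈ 6.7788e+12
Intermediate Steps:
O(u, t) = (-158 + t)/(2*u) (O(u, t) = (-158 + t)/((2*u)) = (-158 + t)*(1/(2*u)) = (-158 + t)/(2*u))
(O(s(34, 14), -1196) - 2856048)*(C(440 + 155, -1972) - 2374068) = ((1/2)*(-158 - 1196)/40 - 2856048)*((440 + 155) - 2374068) = ((1/2)*(1/40)*(-1354) - 2856048)*(595 - 2374068) = (-677/40 - 2856048)*(-2373473) = -114242597/40*(-2373473) = 271151719429381/40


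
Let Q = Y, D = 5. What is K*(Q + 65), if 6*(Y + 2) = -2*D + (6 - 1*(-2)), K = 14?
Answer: 2632/3 ≈ 877.33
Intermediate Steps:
Y = -7/3 (Y = -2 + (-2*5 + (6 - 1*(-2)))/6 = -2 + (-10 + (6 + 2))/6 = -2 + (-10 + 8)/6 = -2 + (⅙)*(-2) = -2 - ⅓ = -7/3 ≈ -2.3333)
Q = -7/3 ≈ -2.3333
K*(Q + 65) = 14*(-7/3 + 65) = 14*(188/3) = 2632/3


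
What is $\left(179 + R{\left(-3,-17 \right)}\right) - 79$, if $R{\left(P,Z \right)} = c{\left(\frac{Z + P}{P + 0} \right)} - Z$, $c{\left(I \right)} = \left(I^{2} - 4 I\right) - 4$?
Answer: $\frac{1177}{9} \approx 130.78$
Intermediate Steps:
$c{\left(I \right)} = -4 + I^{2} - 4 I$
$R{\left(P,Z \right)} = -4 - Z + \frac{\left(P + Z\right)^{2}}{P^{2}} - \frac{4 \left(P + Z\right)}{P}$ ($R{\left(P,Z \right)} = \left(-4 + \left(\frac{Z + P}{P + 0}\right)^{2} - 4 \frac{Z + P}{P + 0}\right) - Z = \left(-4 + \left(\frac{P + Z}{P}\right)^{2} - 4 \frac{P + Z}{P}\right) - Z = \left(-4 + \frac{\left(P + Z\right)^{2}}{P^{2}} - \frac{4 \left(P + Z\right)}{P}\right) - Z = -4 - Z + \frac{\left(P + Z\right)^{2}}{P^{2}} - \frac{4 \left(P + Z\right)}{P}$)
$\left(179 + R{\left(-3,-17 \right)}\right) - 79 = \left(179 - \left(-10 + \frac{34}{3} - \frac{\left(-17\right)^{2}}{9}\right)\right) - 79 = \left(179 + \left(-7 + 17 + \frac{1}{9} \cdot 289 - \left(-34\right) \left(- \frac{1}{3}\right)\right)\right) - 79 = \left(179 + \left(-7 + 17 + \frac{289}{9} - \frac{34}{3}\right)\right) - 79 = \left(179 + \frac{277}{9}\right) - 79 = \frac{1888}{9} - 79 = \frac{1177}{9}$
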